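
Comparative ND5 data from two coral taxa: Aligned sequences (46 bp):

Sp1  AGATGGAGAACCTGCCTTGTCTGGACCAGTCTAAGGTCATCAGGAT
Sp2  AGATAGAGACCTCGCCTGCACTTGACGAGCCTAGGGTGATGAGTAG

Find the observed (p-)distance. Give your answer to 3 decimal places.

0.326

The sequences differ at 15 of 46 positions.
p = 15/46 = 0.326086… ≈ 0.326 (to 3 d.p.).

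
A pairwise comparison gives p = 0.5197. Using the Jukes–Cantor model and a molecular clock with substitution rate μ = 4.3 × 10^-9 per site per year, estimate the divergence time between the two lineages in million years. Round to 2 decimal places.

102.97

d = −(3/4) ln(1 − 4p/3) = −0.75 ln(1 − 0.692933) = −0.75 ln(0.307067)
  = −0.75 × (-1.180689) = 0.885517 substitutions/site.
Under a molecular clock d = 2μt, so t = d/(2μ) = 0.885517 / (2 × 4.3 × 10^-9) = 102.97 million years.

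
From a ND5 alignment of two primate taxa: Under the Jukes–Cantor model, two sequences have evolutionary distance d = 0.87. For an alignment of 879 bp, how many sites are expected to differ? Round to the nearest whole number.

453

Invert JC69: p = (3/4)(1 − e^(−4d/3)) = 0.75 × (1 − e^(-1.16)) = 0.75 × (1 − 0.313486) = 0.514886.
Expected differing sites = pL ≈ 0.514886 × 879 = 452.584794 ≈ 453.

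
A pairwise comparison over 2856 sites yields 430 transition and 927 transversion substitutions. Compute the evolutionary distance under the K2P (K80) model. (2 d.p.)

P = 430/2856 ≈ 0.15056 and Q = 927/2856 ≈ 0.32458.
Under the Kimura two-parameter model, d = −½ ln(1 − 2P − Q) − ¼ ln(1 − 2Q).
1 − 2P − Q = 0.3743, giving −½ ln(0.3743) = 0.491349.
1 − 2Q = 0.35084, giving −¼ ln(0.35084) = 0.261856.
d = 0.491349 + 0.261856 = 0.753205.

0.75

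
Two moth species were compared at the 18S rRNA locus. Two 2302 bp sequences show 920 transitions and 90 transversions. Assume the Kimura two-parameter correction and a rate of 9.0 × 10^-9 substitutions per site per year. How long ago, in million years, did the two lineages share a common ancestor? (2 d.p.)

P = 920/2302 ≈ 0.399652 and Q = 90/2302 ≈ 0.039096.
Under the Kimura two-parameter model, d = −½ ln(1 − 2P − Q) − ¼ ln(1 − 2Q).
1 − 2P − Q = 0.1616, giving −½ ln(0.1616) = 0.911316.
1 − 2Q = 0.921808, giving −¼ ln(0.921808) = 0.020355.
d = 0.911316 + 0.020355 = 0.931671.
Under a molecular clock d = 2μt, so t = d/(2μ) = 0.931671 / (2 × 9.0 × 10^-9) = 51.76 million years.

51.76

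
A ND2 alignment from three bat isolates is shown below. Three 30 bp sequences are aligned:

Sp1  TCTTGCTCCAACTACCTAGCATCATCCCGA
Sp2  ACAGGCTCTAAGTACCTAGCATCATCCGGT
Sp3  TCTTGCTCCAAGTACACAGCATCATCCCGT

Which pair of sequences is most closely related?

Sp1–Sp2: 7/30 differ, p = 0.233, d = 0.280.
Sp1–Sp3: 4/30 differ, p = 0.133, d = 0.147.
Sp2–Sp3: 7/30 differ, p = 0.233, d = 0.280.
The smallest distance is between Sp1 and Sp3.

Sp1 and Sp3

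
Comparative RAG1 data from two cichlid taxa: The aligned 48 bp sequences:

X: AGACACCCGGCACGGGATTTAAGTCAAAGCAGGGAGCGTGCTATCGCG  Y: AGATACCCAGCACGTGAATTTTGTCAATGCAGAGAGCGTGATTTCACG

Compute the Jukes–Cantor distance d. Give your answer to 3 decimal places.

The sequences differ at 11 of 48 sites, so p = 11/48 ≈ 0.229167.
d = −(3/4) ln(1 − 4p/3) = −0.75 ln(1 − 0.305556) = −0.75 ln(0.694444)
  = −0.75 × (-0.364644) = 0.273483 substitutions/site.

0.273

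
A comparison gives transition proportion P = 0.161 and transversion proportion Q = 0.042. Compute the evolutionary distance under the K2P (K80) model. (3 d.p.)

0.248

Under the Kimura two-parameter model, d = −½ ln(1 − 2P − Q) − ¼ ln(1 − 2Q).
1 − 2P − Q = 0.636, giving −½ ln(0.636) = 0.226278.
1 − 2Q = 0.916, giving −¼ ln(0.916) = 0.021935.
d = 0.226278 + 0.021935 = 0.248213.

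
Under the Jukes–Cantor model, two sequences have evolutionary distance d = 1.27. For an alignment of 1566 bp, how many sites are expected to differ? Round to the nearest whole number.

Invert JC69: p = (3/4)(1 − e^(−4d/3)) = 0.75 × (1 − e^(-1.693333)) = 0.75 × (1 − 0.183906) = 0.612071.
Expected differing sites = pL ≈ 0.612071 × 1566 = 958.503186 ≈ 959.

959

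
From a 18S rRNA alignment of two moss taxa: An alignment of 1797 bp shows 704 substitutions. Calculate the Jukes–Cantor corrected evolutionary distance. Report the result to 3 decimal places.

0.554

p = 704/1797 ≈ 0.391764.
d = −(3/4) ln(1 − 4p/3) = −0.75 ln(1 − 0.522352) = −0.75 ln(0.477648)
  = −0.75 × (-0.738881) = 0.554161 substitutions/site.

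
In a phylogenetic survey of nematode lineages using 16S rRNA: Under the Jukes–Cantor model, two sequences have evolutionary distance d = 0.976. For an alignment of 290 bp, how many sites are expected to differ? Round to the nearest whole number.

158

Invert JC69: p = (3/4)(1 − e^(−4d/3)) = 0.75 × (1 − e^(-1.301333)) = 0.75 × (1 − 0.272169) = 0.545873.
Expected differing sites = pL ≈ 0.545873 × 290 = 158.30317 ≈ 158.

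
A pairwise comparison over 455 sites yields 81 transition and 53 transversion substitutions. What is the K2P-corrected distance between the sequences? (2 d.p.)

P = 81/455 ≈ 0.178022 and Q = 53/455 ≈ 0.116484.
Under the Kimura two-parameter model, d = −½ ln(1 − 2P − Q) − ¼ ln(1 − 2Q).
1 − 2P − Q = 0.527472, giving −½ ln(0.527472) = 0.319830.
1 − 2Q = 0.767032, giving −¼ ln(0.767032) = 0.066307.
d = 0.319830 + 0.066307 = 0.386137.

0.39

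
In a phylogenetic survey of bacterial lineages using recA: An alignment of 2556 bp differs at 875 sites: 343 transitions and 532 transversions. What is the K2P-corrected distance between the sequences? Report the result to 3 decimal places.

P = 343/2556 ≈ 0.134194 and Q = 532/2556 ≈ 0.208138.
Under the Kimura two-parameter model, d = −½ ln(1 − 2P − Q) − ¼ ln(1 − 2Q).
1 − 2P − Q = 0.523474, giving −½ ln(0.523474) = 0.323634.
1 − 2Q = 0.583724, giving −¼ ln(0.583724) = 0.134582.
d = 0.323634 + 0.134582 = 0.458216.

0.458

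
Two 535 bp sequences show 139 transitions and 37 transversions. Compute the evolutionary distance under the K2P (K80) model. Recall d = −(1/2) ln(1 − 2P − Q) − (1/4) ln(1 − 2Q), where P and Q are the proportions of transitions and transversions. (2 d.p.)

P = 139/535 ≈ 0.259813 and Q = 37/535 ≈ 0.069159.
Under the Kimura two-parameter model, d = −½ ln(1 − 2P − Q) − ¼ ln(1 − 2Q).
1 − 2P − Q = 0.411215, giving −½ ln(0.411215) = 0.444320.
1 − 2Q = 0.861682, giving −¼ ln(0.861682) = 0.037217.
d = 0.444320 + 0.037217 = 0.481537.

0.48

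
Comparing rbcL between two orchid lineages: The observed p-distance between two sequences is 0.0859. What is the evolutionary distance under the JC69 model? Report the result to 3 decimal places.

0.091

d = −(3/4) ln(1 − 4p/3) = −0.75 ln(1 − 0.114533) = −0.75 ln(0.885467)
  = −0.75 × (-0.121640) = 0.091230 substitutions/site.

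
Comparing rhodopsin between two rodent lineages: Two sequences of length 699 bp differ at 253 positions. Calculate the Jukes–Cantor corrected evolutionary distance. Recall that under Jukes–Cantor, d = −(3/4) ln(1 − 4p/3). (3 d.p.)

p = 253/699 ≈ 0.361946.
d = −(3/4) ln(1 − 4p/3) = −0.75 ln(1 − 0.482595) = −0.75 ln(0.517405)
  = −0.75 × (-0.658929) = 0.494197 substitutions/site.

0.494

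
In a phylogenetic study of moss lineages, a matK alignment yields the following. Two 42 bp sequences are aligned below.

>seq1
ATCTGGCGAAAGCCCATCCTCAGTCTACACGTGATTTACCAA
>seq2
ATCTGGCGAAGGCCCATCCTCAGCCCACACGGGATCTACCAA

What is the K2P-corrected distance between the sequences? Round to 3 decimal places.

0.133

Of 42 sites, 4 differences are transitions and 1 are transversions, so P = 4/42 ≈ 0.095238 and Q = 1/42 ≈ 0.02381.
Under the Kimura two-parameter model, d = −½ ln(1 − 2P − Q) − ¼ ln(1 − 2Q).
1 − 2P − Q = 0.785714, giving −½ ln(0.785714) = 0.120581.
1 − 2Q = 0.95238, giving −¼ ln(0.95238) = 0.012198.
d = 0.120581 + 0.012198 = 0.132779.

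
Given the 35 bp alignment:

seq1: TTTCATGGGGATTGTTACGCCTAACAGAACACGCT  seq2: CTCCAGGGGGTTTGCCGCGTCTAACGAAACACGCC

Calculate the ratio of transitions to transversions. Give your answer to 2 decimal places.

4.50

Transitions are A↔G and C↔T; transversions are all other mismatches.
Transitions: 9. Transversions: 2.
R = 9/2 = 4.50.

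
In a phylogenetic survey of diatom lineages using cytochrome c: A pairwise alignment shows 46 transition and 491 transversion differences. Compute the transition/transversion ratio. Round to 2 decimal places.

0.09

R = 46/491 = 0.093686… ≈ 0.09 (to 2 d.p.).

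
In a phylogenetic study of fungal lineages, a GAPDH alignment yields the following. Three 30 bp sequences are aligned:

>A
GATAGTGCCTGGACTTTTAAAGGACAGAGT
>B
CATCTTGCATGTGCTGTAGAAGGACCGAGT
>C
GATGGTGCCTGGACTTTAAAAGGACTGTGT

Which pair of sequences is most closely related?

A–B: 10/30 differ, p = 0.333, d = 0.441.
A–C: 4/30 differ, p = 0.133, d = 0.147.
B–C: 10/30 differ, p = 0.333, d = 0.441.
The smallest distance is between A and C.

A and C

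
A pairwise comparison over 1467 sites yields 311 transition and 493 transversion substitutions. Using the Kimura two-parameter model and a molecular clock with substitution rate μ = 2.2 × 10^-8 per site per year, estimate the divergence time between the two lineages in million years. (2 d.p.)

P = 311/1467 ≈ 0.211997 and Q = 493/1467 ≈ 0.33606.
Under the Kimura two-parameter model, d = −½ ln(1 − 2P − Q) − ¼ ln(1 − 2Q).
1 − 2P − Q = 0.239946, giving −½ ln(0.239946) = 0.713671.
1 − 2Q = 0.32788, giving −¼ ln(0.32788) = 0.278777.
d = 0.713671 + 0.278777 = 0.992448.
Under a molecular clock d = 2μt, so t = d/(2μ) = 0.992448 / (2 × 2.2 × 10^-8) = 22.56 million years.

22.56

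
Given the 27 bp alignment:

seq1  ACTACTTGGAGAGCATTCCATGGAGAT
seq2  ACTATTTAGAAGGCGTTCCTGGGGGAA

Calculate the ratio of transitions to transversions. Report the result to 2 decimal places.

Transitions are A↔G and C↔T; transversions are all other mismatches.
Transitions: 6. Transversions: 3.
R = 6/3 = 2.00.

2.00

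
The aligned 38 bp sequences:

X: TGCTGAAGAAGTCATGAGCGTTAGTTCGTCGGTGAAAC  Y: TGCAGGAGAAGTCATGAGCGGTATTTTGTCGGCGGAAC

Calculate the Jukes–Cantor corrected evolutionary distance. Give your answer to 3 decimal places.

The sequences differ at 7 of 38 sites (4, 6, 21, 24, 27, 33, 35), so p = 7/38 ≈ 0.184211.
d = −(3/4) ln(1 − 4p/3) = −0.75 ln(1 − 0.245615) = −0.75 ln(0.754385)
  = −0.75 × (-0.281852) = 0.211389 substitutions/site.

0.211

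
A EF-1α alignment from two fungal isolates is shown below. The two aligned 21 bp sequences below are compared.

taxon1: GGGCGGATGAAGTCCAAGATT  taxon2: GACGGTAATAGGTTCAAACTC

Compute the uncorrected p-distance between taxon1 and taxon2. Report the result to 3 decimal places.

0.524

The sequences differ at 11 of 21 positions.
p = 11/21 = 0.523809… ≈ 0.524 (to 3 d.p.).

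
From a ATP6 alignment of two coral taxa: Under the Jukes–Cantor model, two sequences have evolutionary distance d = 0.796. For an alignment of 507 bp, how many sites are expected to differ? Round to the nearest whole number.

249

Invert JC69: p = (3/4)(1 − e^(−4d/3)) = 0.75 × (1 − e^(-1.061333)) = 0.75 × (1 − 0.345994) = 0.490505.
Expected differing sites = pL ≈ 0.490505 × 507 = 248.686035 ≈ 249.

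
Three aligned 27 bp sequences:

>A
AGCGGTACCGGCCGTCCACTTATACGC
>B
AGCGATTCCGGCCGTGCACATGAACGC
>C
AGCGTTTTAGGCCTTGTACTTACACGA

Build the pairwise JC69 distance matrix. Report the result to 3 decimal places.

d(A,B) = 0.264, d(A,C) = 0.441, d(B,C) = 0.441

A–B: 6/27 sites differ → p ≈ 0.222222, d = −0.75 ln(1 − 0.296296) = 0.263548 ≈ 0.264.
A–C: 9/27 sites differ → p ≈ 0.333333, d = −0.75 ln(1 − 0.444444) = 0.440839 ≈ 0.441.
B–C: 9/27 sites differ → p ≈ 0.333333, d = −0.75 ln(1 − 0.444444) = 0.440839 ≈ 0.441.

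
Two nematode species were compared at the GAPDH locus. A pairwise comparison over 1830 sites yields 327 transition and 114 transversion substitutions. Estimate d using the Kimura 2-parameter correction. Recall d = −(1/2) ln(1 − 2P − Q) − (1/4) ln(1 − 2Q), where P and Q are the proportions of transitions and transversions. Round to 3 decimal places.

P = 327/1830 ≈ 0.178689 and Q = 114/1830 ≈ 0.062295.
Under the Kimura two-parameter model, d = −½ ln(1 − 2P − Q) − ¼ ln(1 − 2Q).
1 − 2P − Q = 0.580327, giving −½ ln(0.580327) = 0.272082.
1 − 2Q = 0.87541, giving −¼ ln(0.87541) = 0.033266.
d = 0.272082 + 0.033266 = 0.305348.

0.305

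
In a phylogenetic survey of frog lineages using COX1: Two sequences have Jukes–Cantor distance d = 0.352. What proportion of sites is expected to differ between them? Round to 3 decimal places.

p = (3/4)(1 − e^(−4d/3)) = 0.75 × (1 − e^(-0.469333)) = 0.75 × (1 − 0.625419) = 0.280936.

0.281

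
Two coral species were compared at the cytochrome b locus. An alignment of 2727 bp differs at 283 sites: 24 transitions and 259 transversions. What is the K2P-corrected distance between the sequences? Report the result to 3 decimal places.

0.112

P = 24/2727 ≈ 0.008801 and Q = 259/2727 ≈ 0.094976.
Under the Kimura two-parameter model, d = −½ ln(1 − 2P − Q) − ¼ ln(1 − 2Q).
1 − 2P − Q = 0.887422, giving −½ ln(0.887422) = 0.059717.
1 − 2Q = 0.810048, giving −¼ ln(0.810048) = 0.052665.
d = 0.059717 + 0.052665 = 0.112382.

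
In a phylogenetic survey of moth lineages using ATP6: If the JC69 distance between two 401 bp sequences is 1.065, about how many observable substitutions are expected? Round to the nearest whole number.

228

Invert JC69: p = (3/4)(1 − e^(−4d/3)) = 0.75 × (1 − e^(-1.42)) = 0.75 × (1 − 0.241714) = 0.568715.
Expected differing sites = pL ≈ 0.568715 × 401 = 228.054715 ≈ 228.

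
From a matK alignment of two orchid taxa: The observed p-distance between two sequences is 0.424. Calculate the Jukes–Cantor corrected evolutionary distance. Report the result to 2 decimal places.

0.62

d = −(3/4) ln(1 − 4p/3) = −0.75 ln(1 − 0.565333) = −0.75 ln(0.434667)
  = −0.75 × (-0.833175) = 0.624881 substitutions/site.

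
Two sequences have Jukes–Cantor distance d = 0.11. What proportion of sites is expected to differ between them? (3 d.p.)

p = (3/4)(1 − e^(−4d/3)) = 0.75 × (1 − e^(-0.146667)) = 0.75 × (1 − 0.863582) = 0.102314.

0.102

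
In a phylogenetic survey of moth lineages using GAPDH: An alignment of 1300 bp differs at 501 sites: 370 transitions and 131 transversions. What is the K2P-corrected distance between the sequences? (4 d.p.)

0.6106

P = 370/1300 ≈ 0.284615 and Q = 131/1300 ≈ 0.100769.
Under the Kimura two-parameter model, d = −½ ln(1 − 2P − Q) − ¼ ln(1 − 2Q).
1 − 2P − Q = 0.330001, giving −½ ln(0.330001) = 0.554330.
1 − 2Q = 0.798462, giving −¼ ln(0.798462) = 0.056267.
d = 0.554330 + 0.056267 = 0.610597.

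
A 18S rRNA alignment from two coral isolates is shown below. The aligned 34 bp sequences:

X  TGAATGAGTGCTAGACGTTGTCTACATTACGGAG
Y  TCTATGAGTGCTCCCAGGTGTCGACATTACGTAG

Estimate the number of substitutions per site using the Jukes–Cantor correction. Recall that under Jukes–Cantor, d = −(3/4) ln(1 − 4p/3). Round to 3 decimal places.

0.326

The sequences differ at 9 of 34 sites (2, 3, 13, 14, 15, 16, 18, 23, 32), so p = 9/34 ≈ 0.264706.
d = −(3/4) ln(1 − 4p/3) = −0.75 ln(1 − 0.352941) = −0.75 ln(0.647059)
  = −0.75 × (-0.435318) = 0.326489 substitutions/site.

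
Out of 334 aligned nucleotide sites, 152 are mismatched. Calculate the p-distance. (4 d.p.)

0.4551

p = 152/334 = 0.455089… ≈ 0.4551 (to 4 d.p.).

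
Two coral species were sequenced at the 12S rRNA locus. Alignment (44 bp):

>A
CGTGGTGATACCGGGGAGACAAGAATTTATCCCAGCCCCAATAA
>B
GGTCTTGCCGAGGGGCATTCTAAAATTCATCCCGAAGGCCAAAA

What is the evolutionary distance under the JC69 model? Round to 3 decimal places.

The sequences differ at 21 of 44 sites, so p = 21/44 ≈ 0.477273.
d = −(3/4) ln(1 − 4p/3) = −0.75 ln(1 − 0.636364) = −0.75 ln(0.363636)
  = −0.75 × (-1.011602) = 0.758702 substitutions/site.

0.759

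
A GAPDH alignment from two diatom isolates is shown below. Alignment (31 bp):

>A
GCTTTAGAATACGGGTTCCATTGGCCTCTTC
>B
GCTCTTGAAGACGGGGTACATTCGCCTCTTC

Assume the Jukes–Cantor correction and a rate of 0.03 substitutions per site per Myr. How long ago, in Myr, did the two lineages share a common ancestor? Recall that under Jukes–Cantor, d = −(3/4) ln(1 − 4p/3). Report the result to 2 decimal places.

The sequences differ at 6 of 31 sites (4, 6, 10, 16, 18, 23), so p = 6/31 ≈ 0.193548.
d = −(3/4) ln(1 − 4p/3) = −0.75 ln(1 − 0.258064) = −0.75 ln(0.741936)
  = −0.75 × (-0.298492) = 0.223869 substitutions/site.
Under a molecular clock d = 2μt, so t = d/(2μ) = 0.223869 / (2 × 0.03) = 3.73 Myr.

3.73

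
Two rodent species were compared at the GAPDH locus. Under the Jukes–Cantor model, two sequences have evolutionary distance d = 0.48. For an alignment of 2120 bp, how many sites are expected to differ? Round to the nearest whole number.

Invert JC69: p = (3/4)(1 − e^(−4d/3)) = 0.75 × (1 − e^(-0.64)) = 0.75 × (1 − 0.527292) = 0.354531.
Expected differing sites = pL ≈ 0.354531 × 2120 = 751.60572 ≈ 752.

752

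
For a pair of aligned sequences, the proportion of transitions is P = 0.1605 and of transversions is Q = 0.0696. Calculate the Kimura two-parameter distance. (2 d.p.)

0.29

Under the Kimura two-parameter model, d = −½ ln(1 − 2P − Q) − ¼ ln(1 − 2Q).
1 − 2P − Q = 0.6094, giving −½ ln(0.6094) = 0.247640.
1 − 2Q = 0.8608, giving −¼ ln(0.8608) = 0.037473.
d = 0.247640 + 0.037473 = 0.285113.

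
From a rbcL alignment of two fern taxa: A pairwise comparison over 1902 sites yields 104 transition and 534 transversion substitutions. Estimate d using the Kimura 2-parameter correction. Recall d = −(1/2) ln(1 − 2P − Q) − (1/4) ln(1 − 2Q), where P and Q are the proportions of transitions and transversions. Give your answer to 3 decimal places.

0.453

P = 104/1902 ≈ 0.054679 and Q = 534/1902 ≈ 0.280757.
Under the Kimura two-parameter model, d = −½ ln(1 − 2P − Q) − ¼ ln(1 − 2Q).
1 − 2P − Q = 0.609885, giving −½ ln(0.609885) = 0.247242.
1 − 2Q = 0.438486, giving −¼ ln(0.438486) = 0.206107.
d = 0.247242 + 0.206107 = 0.453349.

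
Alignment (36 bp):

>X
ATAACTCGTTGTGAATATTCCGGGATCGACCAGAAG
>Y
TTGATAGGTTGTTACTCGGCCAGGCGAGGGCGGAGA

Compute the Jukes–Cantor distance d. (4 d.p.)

0.9123

The sequences differ at 19 of 36 sites, so p = 19/36 ≈ 0.527778.
d = −(3/4) ln(1 − 4p/3) = −0.75 ln(1 − 0.703704) = −0.75 ln(0.296296)
  = −0.75 × (-1.216396) = 0.912297 substitutions/site.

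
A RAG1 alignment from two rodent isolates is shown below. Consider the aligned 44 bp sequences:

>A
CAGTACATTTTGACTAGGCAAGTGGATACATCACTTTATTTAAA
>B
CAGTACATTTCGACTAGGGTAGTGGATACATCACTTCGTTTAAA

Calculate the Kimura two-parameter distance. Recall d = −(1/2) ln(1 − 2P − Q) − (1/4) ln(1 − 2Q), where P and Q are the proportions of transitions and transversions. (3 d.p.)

0.124

Of 44 sites, 3 differences are transitions and 2 are transversions, so P = 3/44 ≈ 0.068182 and Q = 2/44 ≈ 0.045455.
Under the Kimura two-parameter model, d = −½ ln(1 − 2P − Q) − ¼ ln(1 − 2Q).
1 − 2P − Q = 0.818181, giving −½ ln(0.818181) = 0.100336.
1 − 2Q = 0.90909, giving −¼ ln(0.90909) = 0.023828.
d = 0.100336 + 0.023828 = 0.124164.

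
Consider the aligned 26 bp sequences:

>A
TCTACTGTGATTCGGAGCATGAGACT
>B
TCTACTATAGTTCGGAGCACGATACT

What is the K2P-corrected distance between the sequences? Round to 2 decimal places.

Of 26 sites, 4 differences are transitions and 1 are transversions, so P = 4/26 ≈ 0.153846 and Q = 1/26 ≈ 0.038462.
Under the Kimura two-parameter model, d = −½ ln(1 − 2P − Q) − ¼ ln(1 − 2Q).
1 − 2P − Q = 0.653846, giving −½ ln(0.653846) = 0.212442.
1 − 2Q = 0.923076, giving −¼ ln(0.923076) = 0.020011.
d = 0.212442 + 0.020011 = 0.232453.

0.23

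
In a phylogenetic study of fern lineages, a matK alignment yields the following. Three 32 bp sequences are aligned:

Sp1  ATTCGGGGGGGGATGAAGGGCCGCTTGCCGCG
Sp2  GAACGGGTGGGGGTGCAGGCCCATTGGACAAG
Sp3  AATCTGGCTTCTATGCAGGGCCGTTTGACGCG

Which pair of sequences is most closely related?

Sp1–Sp2: 13/32 differ, p = 0.406, d = 0.585.
Sp1–Sp3: 10/32 differ, p = 0.313, d = 0.404.
Sp2–Sp3: 14/32 differ, p = 0.438, d = 0.657.
The smallest distance is between Sp1 and Sp3.

Sp1 and Sp3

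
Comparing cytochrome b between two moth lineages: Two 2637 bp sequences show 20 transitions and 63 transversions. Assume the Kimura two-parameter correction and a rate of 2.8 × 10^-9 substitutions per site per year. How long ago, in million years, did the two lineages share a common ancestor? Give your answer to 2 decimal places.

5.74

P = 20/2637 ≈ 0.007584 and Q = 63/2637 ≈ 0.023891.
Under the Kimura two-parameter model, d = −½ ln(1 − 2P − Q) − ¼ ln(1 − 2Q).
1 − 2P − Q = 0.960941, giving −½ ln(0.960941) = 0.019921.
1 − 2Q = 0.952218, giving −¼ ln(0.952218) = 0.012240.
d = 0.019921 + 0.012240 = 0.032161.
Under a molecular clock d = 2μt, so t = d/(2μ) = 0.032161 / (2 × 2.8 × 10^-9) = 5.74 million years.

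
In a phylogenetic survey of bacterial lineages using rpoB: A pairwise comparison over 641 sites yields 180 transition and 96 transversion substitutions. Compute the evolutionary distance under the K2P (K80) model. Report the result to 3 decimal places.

P = 180/641 ≈ 0.280811 and Q = 96/641 ≈ 0.149766.
Under the Kimura two-parameter model, d = −½ ln(1 − 2P − Q) − ¼ ln(1 − 2Q).
1 − 2P − Q = 0.288612, giving −½ ln(0.288612) = 0.621336.
1 − 2Q = 0.700468, giving −¼ ln(0.700468) = 0.089002.
d = 0.621336 + 0.089002 = 0.710338.

0.710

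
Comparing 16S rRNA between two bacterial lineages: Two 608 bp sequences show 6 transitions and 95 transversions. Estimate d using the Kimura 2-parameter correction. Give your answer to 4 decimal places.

0.1905

P = 6/608 ≈ 0.009868 and Q = 95/608 = 0.15625.
Under the Kimura two-parameter model, d = −½ ln(1 − 2P − Q) − ¼ ln(1 − 2Q).
1 − 2P − Q = 0.824014, giving −½ ln(0.824014) = 0.096784.
1 − 2Q = 0.6875, giving −¼ ln(0.6875) = 0.093673.
d = 0.096784 + 0.093673 = 0.190457.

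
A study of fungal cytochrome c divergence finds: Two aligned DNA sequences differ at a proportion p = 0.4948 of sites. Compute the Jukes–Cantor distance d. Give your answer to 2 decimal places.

0.81

d = −(3/4) ln(1 − 4p/3) = −0.75 ln(1 − 0.659733) = −0.75 ln(0.340267)
  = −0.75 × (-1.078025) = 0.808519 substitutions/site.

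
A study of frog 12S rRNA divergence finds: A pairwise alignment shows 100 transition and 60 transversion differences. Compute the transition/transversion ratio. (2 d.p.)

1.67

R = 100/60 = 1.666666… ≈ 1.67 (to 2 d.p.).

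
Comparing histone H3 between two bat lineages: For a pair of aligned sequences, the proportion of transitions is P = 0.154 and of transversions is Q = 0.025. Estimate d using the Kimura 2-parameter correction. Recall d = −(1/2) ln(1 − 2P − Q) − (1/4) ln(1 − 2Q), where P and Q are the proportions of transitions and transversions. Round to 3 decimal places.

Under the Kimura two-parameter model, d = −½ ln(1 − 2P − Q) − ¼ ln(1 − 2Q).
1 − 2P − Q = 0.667, giving −½ ln(0.667) = 0.202483.
1 − 2Q = 0.95, giving −¼ ln(0.95) = 0.012823.
d = 0.202483 + 0.012823 = 0.215306.

0.215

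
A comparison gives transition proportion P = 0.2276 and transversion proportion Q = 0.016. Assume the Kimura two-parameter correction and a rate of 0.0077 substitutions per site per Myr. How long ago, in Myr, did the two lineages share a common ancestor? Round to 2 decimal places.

Under the Kimura two-parameter model, d = −½ ln(1 − 2P − Q) − ¼ ln(1 − 2Q).
1 − 2P − Q = 0.5288, giving −½ ln(0.5288) = 0.318572.
1 − 2Q = 0.968, giving −¼ ln(0.968) = 0.008131.
d = 0.318572 + 0.008131 = 0.326703.
Under a molecular clock d = 2μt, so t = d/(2μ) = 0.326703 / (2 × 0.0077) = 21.21 Myr.

21.21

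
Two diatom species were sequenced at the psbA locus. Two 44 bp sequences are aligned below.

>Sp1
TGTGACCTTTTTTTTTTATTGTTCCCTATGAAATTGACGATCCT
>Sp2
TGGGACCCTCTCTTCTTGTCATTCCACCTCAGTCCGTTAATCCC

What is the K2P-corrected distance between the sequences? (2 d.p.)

0.82

Of 44 sites, 14 differences are transitions and 6 are transversions, so P = 14/44 ≈ 0.318182 and Q = 6/44 ≈ 0.136364.
Under the Kimura two-parameter model, d = −½ ln(1 − 2P − Q) − ¼ ln(1 − 2Q).
1 − 2P − Q = 0.227272, giving −½ ln(0.227272) = 0.740804.
1 − 2Q = 0.727272, giving −¼ ln(0.727272) = 0.079614.
d = 0.740804 + 0.079614 = 0.820418.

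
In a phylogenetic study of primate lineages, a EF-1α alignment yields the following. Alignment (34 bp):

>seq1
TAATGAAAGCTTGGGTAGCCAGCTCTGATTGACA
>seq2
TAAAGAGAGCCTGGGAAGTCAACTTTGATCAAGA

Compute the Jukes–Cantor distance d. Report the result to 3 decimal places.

The sequences differ at 10 of 34 sites (4, 7, 11, 16, 19, 22, 25, 30, 31, 33), so p = 10/34 ≈ 0.294118.
d = −(3/4) ln(1 − 4p/3) = −0.75 ln(1 − 0.392157) = −0.75 ln(0.607843)
  = −0.75 × (-0.497839) = 0.373379 substitutions/site.

0.373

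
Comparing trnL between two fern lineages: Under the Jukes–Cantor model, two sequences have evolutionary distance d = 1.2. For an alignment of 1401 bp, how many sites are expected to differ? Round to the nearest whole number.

Invert JC69: p = (3/4)(1 − e^(−4d/3)) = 0.75 × (1 − e^(-1.6)) = 0.75 × (1 − 0.201897) = 0.598577.
Expected differing sites = pL ≈ 0.598577 × 1401 = 838.606377 ≈ 839.

839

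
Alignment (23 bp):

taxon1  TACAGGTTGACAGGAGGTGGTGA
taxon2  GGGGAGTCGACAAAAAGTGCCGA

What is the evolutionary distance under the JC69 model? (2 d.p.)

0.76

The sequences differ at 11 of 23 sites, so p = 11/23 ≈ 0.478261.
d = −(3/4) ln(1 − 4p/3) = −0.75 ln(1 − 0.637681) = −0.75 ln(0.362319)
  = −0.75 × (-1.015230) = 0.761423 substitutions/site.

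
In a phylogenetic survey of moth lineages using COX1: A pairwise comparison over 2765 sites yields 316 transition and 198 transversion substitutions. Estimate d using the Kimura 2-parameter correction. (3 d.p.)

0.217

P = 316/2765 ≈ 0.114286 and Q = 198/2765 ≈ 0.071609.
Under the Kimura two-parameter model, d = −½ ln(1 − 2P − Q) − ¼ ln(1 − 2Q).
1 − 2P − Q = 0.699819, giving −½ ln(0.699819) = 0.178467.
1 − 2Q = 0.856782, giving −¼ ln(0.856782) = 0.038643.
d = 0.178467 + 0.038643 = 0.217110.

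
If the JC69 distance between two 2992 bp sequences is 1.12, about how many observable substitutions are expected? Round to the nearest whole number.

Invert JC69: p = (3/4)(1 − e^(−4d/3)) = 0.75 × (1 − e^(-1.493333)) = 0.75 × (1 − 0.224623) = 0.581533.
Expected differing sites = pL ≈ 0.581533 × 2992 = 1739.946736 ≈ 1740.

1740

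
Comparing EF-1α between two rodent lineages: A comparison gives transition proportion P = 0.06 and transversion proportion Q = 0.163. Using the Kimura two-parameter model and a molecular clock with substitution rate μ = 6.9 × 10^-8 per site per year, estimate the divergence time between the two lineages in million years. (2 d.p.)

Under the Kimura two-parameter model, d = −½ ln(1 − 2P − Q) − ¼ ln(1 − 2Q).
1 − 2P − Q = 0.717, giving −½ ln(0.717) = 0.166340.
1 − 2Q = 0.674, giving −¼ ln(0.674) = 0.098631.
d = 0.166340 + 0.098631 = 0.264971.
Under a molecular clock d = 2μt, so t = d/(2μ) = 0.264971 / (2 × 6.9 × 10^-8) = 1.92 million years.

1.92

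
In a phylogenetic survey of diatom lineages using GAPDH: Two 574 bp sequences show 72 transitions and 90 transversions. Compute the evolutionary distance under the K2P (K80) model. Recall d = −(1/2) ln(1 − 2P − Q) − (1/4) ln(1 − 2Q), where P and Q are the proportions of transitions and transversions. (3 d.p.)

P = 72/574 ≈ 0.125436 and Q = 90/574 ≈ 0.156794.
Under the Kimura two-parameter model, d = −½ ln(1 − 2P − Q) − ¼ ln(1 − 2Q).
1 − 2P − Q = 0.592334, giving −½ ln(0.592334) = 0.261842.
1 − 2Q = 0.686412, giving −¼ ln(0.686412) = 0.094069.
d = 0.261842 + 0.094069 = 0.355911.

0.356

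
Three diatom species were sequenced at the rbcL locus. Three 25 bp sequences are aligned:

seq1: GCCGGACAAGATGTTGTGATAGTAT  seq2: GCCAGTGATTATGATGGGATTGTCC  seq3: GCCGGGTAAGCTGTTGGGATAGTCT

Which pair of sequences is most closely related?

seq1 and seq3

seq1–seq2: 10/25 differ, p = 0.400, d = 0.572.
seq1–seq3: 5/25 differ, p = 0.200, d = 0.233.
seq2–seq3: 9/25 differ, p = 0.360, d = 0.490.
The smallest distance is between seq1 and seq3.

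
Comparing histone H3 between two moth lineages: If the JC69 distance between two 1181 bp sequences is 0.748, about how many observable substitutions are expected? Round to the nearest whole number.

Invert JC69: p = (3/4)(1 − e^(−4d/3)) = 0.75 × (1 − e^(-0.997333)) = 0.75 × (1 − 0.368862) = 0.473354.
Expected differing sites = pL ≈ 0.473354 × 1181 = 559.031074 ≈ 559.

559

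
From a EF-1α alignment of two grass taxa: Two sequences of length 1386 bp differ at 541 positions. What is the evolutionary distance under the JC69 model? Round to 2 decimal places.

p = 541/1386 ≈ 0.390332.
d = −(3/4) ln(1 − 4p/3) = −0.75 ln(1 − 0.520443) = −0.75 ln(0.479557)
  = −0.75 × (-0.734893) = 0.551170 substitutions/site.

0.55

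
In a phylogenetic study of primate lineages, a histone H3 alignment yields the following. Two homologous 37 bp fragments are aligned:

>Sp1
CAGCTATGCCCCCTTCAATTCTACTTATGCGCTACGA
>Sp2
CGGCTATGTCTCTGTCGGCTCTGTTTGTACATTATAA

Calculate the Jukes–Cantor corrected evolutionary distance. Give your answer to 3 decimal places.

0.645

The sequences differ at 16 of 37 sites, so p = 16/37 ≈ 0.432432.
d = −(3/4) ln(1 − 4p/3) = −0.75 ln(1 − 0.576576) = −0.75 ln(0.423424)
  = −0.75 × (-0.859381) = 0.644536 substitutions/site.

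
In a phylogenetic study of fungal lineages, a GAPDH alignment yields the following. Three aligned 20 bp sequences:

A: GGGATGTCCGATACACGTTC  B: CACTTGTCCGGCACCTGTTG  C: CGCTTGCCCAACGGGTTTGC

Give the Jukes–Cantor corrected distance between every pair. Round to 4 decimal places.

d(A,B) = 0.6872, d(A,C) = 1.2071, d(B,C) = 0.8240

A–B: 9/20 sites differ → p = 0.45, d = −0.75 ln(1 − 0.6) = 0.687218 ≈ 0.6872.
A–C: 12/20 sites differ → p = 0.6, d = −0.75 ln(1 − 0.8) = 1.207078 ≈ 1.2071.
B–C: 10/20 sites differ → p = 0.5, d = −0.75 ln(1 − 0.666667) = 0.823960 ≈ 0.8240.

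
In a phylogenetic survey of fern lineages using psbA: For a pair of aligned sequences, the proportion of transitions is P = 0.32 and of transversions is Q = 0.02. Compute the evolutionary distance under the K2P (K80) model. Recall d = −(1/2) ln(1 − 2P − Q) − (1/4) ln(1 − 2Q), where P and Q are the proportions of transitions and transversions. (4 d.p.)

0.5496

Under the Kimura two-parameter model, d = −½ ln(1 − 2P − Q) − ¼ ln(1 − 2Q).
1 − 2P − Q = 0.34, giving −½ ln(0.34) = 0.539405.
1 − 2Q = 0.96, giving −¼ ln(0.96) = 0.010205.
d = 0.539405 + 0.010205 = 0.549610.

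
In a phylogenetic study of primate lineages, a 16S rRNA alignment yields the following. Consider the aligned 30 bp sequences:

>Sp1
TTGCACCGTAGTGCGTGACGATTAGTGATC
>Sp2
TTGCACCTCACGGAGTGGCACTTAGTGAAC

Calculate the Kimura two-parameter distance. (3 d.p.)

Of 30 sites, 3 differences are transitions and 6 are transversions, so P = 3/30 = 0.1 and Q = 6/30 = 0.2.
Under the Kimura two-parameter model, d = −½ ln(1 − 2P − Q) − ¼ ln(1 − 2Q).
1 − 2P − Q = 0.6, giving −½ ln(0.6) = 0.255413.
1 − 2Q = 0.6, giving −¼ ln(0.6) = 0.127706.
d = 0.255413 + 0.127706 = 0.383119.

0.383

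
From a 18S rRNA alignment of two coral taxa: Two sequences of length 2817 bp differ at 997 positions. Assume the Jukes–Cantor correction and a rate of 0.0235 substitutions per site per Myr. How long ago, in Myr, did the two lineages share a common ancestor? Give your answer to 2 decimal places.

10.19

p = 997/2817 ≈ 0.353923.
d = −(3/4) ln(1 − 4p/3) = −0.75 ln(1 − 0.471897) = −0.75 ln(0.528103)
  = −0.75 × (-0.638464) = 0.478848 substitutions/site.
Under a molecular clock d = 2μt, so t = d/(2μ) = 0.478848 / (2 × 0.0235) = 10.19 Myr.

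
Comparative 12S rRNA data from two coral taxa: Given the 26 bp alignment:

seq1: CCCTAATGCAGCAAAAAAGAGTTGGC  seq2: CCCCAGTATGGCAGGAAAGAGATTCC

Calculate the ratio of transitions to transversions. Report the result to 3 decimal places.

Transitions are A↔G and C↔T; transversions are all other mismatches.
Transitions: 7. Transversions: 3.
R = 7/3 = 2.333333… ≈ 2.333 (to 3 d.p.).

2.333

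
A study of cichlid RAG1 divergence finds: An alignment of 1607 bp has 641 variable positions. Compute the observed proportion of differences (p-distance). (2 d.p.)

0.40

p = 641/1607 = 0.398879… ≈ 0.40 (to 2 d.p.).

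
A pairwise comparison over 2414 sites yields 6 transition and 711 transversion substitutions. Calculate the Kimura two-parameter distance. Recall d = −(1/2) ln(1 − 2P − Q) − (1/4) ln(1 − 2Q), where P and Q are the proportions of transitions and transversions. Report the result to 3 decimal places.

0.400

P = 6/2414 ≈ 0.002486 and Q = 711/2414 ≈ 0.294532.
Under the Kimura two-parameter model, d = −½ ln(1 − 2P − Q) − ¼ ln(1 − 2Q).
1 − 2P − Q = 0.700496, giving −½ ln(0.700496) = 0.177983.
1 − 2Q = 0.410936, giving −¼ ln(0.410936) = 0.222329.
d = 0.177983 + 0.222329 = 0.400312.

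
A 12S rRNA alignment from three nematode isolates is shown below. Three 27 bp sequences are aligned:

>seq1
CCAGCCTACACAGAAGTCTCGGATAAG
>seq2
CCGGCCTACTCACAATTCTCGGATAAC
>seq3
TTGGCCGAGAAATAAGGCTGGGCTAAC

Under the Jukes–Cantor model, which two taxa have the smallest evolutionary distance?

seq1 and seq2

seq1–seq2: 5/27 differ, p = 0.185, d = 0.213.
seq1–seq3: 11/27 differ, p = 0.407, d = 0.588.
seq2–seq3: 11/27 differ, p = 0.407, d = 0.588.
The smallest distance is between seq1 and seq2.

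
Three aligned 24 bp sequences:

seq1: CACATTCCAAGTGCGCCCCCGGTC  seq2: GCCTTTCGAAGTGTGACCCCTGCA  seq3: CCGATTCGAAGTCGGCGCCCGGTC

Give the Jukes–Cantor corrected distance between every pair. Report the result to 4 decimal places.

seq1–seq2: 9/24 sites differ → p = 0.375, d = −0.75 ln(1 − 0.5) = 0.519860 ≈ 0.5199.
seq1–seq3: 6/24 sites differ → p = 0.25, d = −0.75 ln(1 − 0.333333) = 0.304098 ≈ 0.3041.
seq2–seq3: 10/24 sites differ → p ≈ 0.416667, d = −0.75 ln(1 − 0.555556) = 0.608198 ≈ 0.6082.

d(seq1,seq2) = 0.5199, d(seq1,seq3) = 0.3041, d(seq2,seq3) = 0.6082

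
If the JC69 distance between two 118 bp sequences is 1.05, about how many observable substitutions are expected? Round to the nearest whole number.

Invert JC69: p = (3/4)(1 − e^(−4d/3)) = 0.75 × (1 − e^(-1.4)) = 0.75 × (1 − 0.246597) = 0.565052.
Expected differing sites = pL ≈ 0.565052 × 118 = 66.676136 ≈ 67.

67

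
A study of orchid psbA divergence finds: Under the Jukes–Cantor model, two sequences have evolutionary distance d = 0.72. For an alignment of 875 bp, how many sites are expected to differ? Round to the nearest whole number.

405

Invert JC69: p = (3/4)(1 − e^(−4d/3)) = 0.75 × (1 − e^(-0.96)) = 0.75 × (1 − 0.382893) = 0.462830.
Expected differing sites = pL ≈ 0.462830 × 875 = 404.97625 ≈ 405.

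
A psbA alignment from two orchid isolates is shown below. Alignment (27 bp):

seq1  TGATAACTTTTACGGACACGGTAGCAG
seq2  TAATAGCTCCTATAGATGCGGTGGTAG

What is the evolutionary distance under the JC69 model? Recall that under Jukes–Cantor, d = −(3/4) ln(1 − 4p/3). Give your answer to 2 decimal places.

The sequences differ at 10 of 27 sites (2, 6, 9, 10, 13, 14, 17, 18, 23, 25), so p = 10/27 ≈ 0.37037.
d = −(3/4) ln(1 − 4p/3) = −0.75 ln(1 − 0.493827) = −0.75 ln(0.506173)
  = −0.75 × (-0.680877) = 0.510658 substitutions/site.

0.51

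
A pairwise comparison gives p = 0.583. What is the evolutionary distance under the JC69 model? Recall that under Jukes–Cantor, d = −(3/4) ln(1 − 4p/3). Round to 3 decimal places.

1.127

d = −(3/4) ln(1 − 4p/3) = −0.75 ln(1 − 0.777333) = −0.75 ln(0.222667)
  = −0.75 × (-1.502078) = 1.126559 substitutions/site.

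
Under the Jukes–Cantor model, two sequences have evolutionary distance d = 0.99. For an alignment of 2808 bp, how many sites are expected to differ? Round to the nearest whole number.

Invert JC69: p = (3/4)(1 − e^(−4d/3)) = 0.75 × (1 − e^(-1.32)) = 0.75 × (1 − 0.267135) = 0.549649.
Expected differing sites = pL ≈ 0.549649 × 2808 = 1543.414392 ≈ 1543.

1543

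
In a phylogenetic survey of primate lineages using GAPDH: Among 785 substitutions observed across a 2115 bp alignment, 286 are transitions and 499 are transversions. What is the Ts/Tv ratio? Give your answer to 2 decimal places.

R = 286/499 = 0.573146… ≈ 0.57 (to 2 d.p.).

0.57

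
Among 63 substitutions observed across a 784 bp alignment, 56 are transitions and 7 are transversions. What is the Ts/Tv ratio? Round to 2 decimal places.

R = 56/7 = 8.00.

8.00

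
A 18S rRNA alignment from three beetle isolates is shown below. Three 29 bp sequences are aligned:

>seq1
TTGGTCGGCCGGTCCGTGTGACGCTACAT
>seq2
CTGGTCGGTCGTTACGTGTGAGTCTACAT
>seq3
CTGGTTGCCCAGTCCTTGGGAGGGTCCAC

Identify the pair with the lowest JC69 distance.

seq1 and seq2

seq1–seq2: 6/29 differ, p = 0.207, d = 0.242.
seq1–seq3: 10/29 differ, p = 0.345, d = 0.462.
seq2–seq3: 12/29 differ, p = 0.414, d = 0.602.
The smallest distance is between seq1 and seq2.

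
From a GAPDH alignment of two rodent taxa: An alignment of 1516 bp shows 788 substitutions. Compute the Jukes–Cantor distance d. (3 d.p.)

0.886

p = 788/1516 ≈ 0.519789.
d = −(3/4) ln(1 − 4p/3) = −0.75 ln(1 − 0.693052) = −0.75 ln(0.306948)
  = −0.75 × (-1.181077) = 0.885808 substitutions/site.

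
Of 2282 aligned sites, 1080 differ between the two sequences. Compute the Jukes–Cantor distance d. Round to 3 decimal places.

0.748

p = 1080/2282 ≈ 0.473269.
d = −(3/4) ln(1 − 4p/3) = −0.75 ln(1 − 0.631025) = −0.75 ln(0.368975)
  = −0.75 × (-0.997026) = 0.747770 substitutions/site.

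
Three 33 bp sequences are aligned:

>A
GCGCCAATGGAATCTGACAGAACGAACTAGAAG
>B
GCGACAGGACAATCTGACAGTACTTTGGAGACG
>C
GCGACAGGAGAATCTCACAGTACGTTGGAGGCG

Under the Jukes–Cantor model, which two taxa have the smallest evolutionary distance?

A–B: 12/33 differ, p = 0.364, d = 0.497.
A–C: 12/33 differ, p = 0.364, d = 0.497.
B–C: 4/33 differ, p = 0.121, d = 0.132.
The smallest distance is between B and C.

B and C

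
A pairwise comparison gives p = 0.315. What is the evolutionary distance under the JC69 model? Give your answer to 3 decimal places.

0.409

d = −(3/4) ln(1 − 4p/3) = −0.75 ln(1 − 0.42) = −0.75 ln(0.58)
  = −0.75 × (-0.544727) = 0.408545 substitutions/site.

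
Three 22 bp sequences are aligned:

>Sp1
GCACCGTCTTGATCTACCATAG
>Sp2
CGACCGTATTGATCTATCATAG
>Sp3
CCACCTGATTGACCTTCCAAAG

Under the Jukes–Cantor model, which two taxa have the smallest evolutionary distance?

Sp1 and Sp2

Sp1–Sp2: 4/22 differ, p = 0.182, d = 0.208.
Sp1–Sp3: 7/22 differ, p = 0.318, d = 0.414.
Sp2–Sp3: 7/22 differ, p = 0.318, d = 0.414.
The smallest distance is between Sp1 and Sp2.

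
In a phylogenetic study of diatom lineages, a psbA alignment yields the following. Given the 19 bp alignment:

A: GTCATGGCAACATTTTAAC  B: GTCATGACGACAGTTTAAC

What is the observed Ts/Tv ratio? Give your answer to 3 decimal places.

2.000

Transitions are A↔G and C↔T; transversions are all other mismatches.
Transitions: 2. Transversions: 1.
R = 2/1 = 2.000.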